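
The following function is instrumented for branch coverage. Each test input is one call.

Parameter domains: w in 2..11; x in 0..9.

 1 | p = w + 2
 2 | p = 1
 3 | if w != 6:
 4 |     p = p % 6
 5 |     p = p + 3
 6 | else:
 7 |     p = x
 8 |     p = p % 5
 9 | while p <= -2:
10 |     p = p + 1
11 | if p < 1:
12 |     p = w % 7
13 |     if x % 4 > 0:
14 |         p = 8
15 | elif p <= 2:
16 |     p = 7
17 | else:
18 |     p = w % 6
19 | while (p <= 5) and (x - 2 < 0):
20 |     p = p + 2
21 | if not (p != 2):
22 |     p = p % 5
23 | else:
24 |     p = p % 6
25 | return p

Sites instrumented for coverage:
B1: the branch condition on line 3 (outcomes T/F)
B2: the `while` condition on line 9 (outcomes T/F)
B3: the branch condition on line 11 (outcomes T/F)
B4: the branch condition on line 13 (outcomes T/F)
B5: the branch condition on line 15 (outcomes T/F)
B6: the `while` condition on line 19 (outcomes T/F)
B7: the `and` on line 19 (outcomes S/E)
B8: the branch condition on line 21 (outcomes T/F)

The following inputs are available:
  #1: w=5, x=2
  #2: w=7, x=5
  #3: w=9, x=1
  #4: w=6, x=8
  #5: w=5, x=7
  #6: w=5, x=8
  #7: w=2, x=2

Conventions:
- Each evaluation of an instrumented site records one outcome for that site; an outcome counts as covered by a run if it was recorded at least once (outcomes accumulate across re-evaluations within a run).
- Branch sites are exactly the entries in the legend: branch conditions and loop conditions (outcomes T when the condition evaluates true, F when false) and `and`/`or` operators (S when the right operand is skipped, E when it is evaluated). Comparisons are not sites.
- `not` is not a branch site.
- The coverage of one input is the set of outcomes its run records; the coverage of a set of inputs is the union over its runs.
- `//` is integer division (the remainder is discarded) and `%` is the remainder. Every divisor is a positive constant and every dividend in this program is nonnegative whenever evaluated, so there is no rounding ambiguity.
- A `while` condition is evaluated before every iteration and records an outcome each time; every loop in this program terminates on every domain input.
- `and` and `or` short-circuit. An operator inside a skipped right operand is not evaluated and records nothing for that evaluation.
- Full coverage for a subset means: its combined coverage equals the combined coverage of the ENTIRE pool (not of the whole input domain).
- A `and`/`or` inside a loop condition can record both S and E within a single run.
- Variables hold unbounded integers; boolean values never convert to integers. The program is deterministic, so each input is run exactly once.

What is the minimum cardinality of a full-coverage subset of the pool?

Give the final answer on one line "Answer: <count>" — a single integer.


input #1, w=5, x=2: events B1->T, B2->F, B3->F, B5->F, B7->E, B6->F, B8->F; outcomes B1=T, B2=F, B3=F, B5=F, B6=F, B7=E, B8=F
input #2, w=7, x=5: events B1->T, B2->F, B3->F, B5->F, B7->E, B6->F, B8->F; outcomes B1=T, B2=F, B3=F, B5=F, B6=F, B7=E, B8=F
input #3, w=9, x=1: events B1->T, B2->F, B3->F, B5->F, B7->E, B6->T, B7->E, B6->T, B7->S, B6->F, B8->F; outcomes B1=T, B2=F, B3=F, B5=F, B6=T, B6=F, B7=S, B7=E, B8=F
input #4, w=6, x=8: events B1->F, B2->F, B3->F, B5->F, B7->E, B6->F, B8->F; outcomes B1=F, B2=F, B3=F, B5=F, B6=F, B7=E, B8=F
input #5, w=5, x=7: events B1->T, B2->F, B3->F, B5->F, B7->E, B6->F, B8->F; outcomes B1=T, B2=F, B3=F, B5=F, B6=F, B7=E, B8=F
input #6, w=5, x=8: events B1->T, B2->F, B3->F, B5->F, B7->E, B6->F, B8->F; outcomes B1=T, B2=F, B3=F, B5=F, B6=F, B7=E, B8=F
input #7, w=2, x=2: events B1->T, B2->F, B3->F, B5->F, B7->E, B6->F, B8->T; outcomes B1=T, B2=F, B3=F, B5=F, B6=F, B7=E, B8=T
the full pool covers 11 outcomes: B1=T, B1=F, B2=F, B3=F, B5=F, B6=T, B6=F, B7=S, B7=E, B8=T, B8=F
every size-1 subset falls short of the 11 outcomes (best: 9/11)
every size-2 subset falls short of the 11 outcomes (best: 10/11)
inputs {3, 4, 7} (size 3) cover everything; no size-3 subset with a lexicographically smaller index list covers all 11
Answer: 3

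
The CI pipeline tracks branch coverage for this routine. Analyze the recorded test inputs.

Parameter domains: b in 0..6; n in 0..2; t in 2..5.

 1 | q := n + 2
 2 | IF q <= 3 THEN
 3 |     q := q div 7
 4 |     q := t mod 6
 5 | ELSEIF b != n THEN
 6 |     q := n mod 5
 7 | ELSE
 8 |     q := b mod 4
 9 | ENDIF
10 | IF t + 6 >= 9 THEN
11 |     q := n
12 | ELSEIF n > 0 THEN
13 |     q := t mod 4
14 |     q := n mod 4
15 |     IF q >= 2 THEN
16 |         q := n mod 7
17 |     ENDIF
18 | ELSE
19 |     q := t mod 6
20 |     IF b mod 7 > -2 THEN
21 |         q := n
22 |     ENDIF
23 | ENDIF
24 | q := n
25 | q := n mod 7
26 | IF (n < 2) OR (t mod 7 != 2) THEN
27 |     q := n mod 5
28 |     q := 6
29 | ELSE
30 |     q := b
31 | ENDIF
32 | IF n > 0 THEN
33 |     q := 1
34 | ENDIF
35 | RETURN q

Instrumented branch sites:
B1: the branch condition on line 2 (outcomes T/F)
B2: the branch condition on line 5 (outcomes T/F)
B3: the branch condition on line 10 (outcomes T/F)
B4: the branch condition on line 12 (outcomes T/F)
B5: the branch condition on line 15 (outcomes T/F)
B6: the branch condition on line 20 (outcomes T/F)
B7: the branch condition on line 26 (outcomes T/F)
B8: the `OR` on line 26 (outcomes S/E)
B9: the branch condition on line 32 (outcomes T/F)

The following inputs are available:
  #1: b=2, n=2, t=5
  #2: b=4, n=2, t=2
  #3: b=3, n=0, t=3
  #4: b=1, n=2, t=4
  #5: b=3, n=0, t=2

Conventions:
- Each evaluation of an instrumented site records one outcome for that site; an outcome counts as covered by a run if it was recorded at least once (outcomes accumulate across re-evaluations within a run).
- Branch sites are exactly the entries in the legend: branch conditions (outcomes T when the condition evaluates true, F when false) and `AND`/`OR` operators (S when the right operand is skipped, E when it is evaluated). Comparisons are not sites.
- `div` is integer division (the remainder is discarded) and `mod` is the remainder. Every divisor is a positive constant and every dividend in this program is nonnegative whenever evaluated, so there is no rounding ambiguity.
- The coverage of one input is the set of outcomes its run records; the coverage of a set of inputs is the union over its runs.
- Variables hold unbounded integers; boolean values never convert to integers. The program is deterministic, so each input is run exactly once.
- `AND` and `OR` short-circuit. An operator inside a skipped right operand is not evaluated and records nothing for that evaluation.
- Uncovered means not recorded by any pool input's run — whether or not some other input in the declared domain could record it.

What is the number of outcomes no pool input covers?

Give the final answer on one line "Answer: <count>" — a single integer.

test 1 (b=2, n=2, t=5) fires B1->F, B2->F, B3->T, B8->E, B7->T, B9->T; hits B1=F, B2=F, B3=T, B7=T, B8=E, B9=T
test 2 (b=4, n=2, t=2) fires B1->F, B2->T, B3->F, B4->T, B5->T, B8->E, B7->F, B9->T; hits B1=F, B2=T, B3=F, B4=T, B5=T, B7=F, B8=E, B9=T
test 3 (b=3, n=0, t=3) fires B1->T, B3->T, B8->S, B7->T, B9->F; hits B1=T, B3=T, B7=T, B8=S, B9=F
test 4 (b=1, n=2, t=4) fires B1->F, B2->T, B3->T, B8->E, B7->T, B9->T; hits B1=F, B2=T, B3=T, B7=T, B8=E, B9=T
test 5 (b=3, n=0, t=2) fires B1->T, B3->F, B4->F, B6->T, B8->S, B7->T, B9->F; hits B1=T, B3=F, B4=F, B6=T, B7=T, B8=S, B9=F
union over the pool: B1=T, B1=F, B2=T, B2=F, B3=T, B3=F, B4=T, B4=F, B5=T, B6=T, B7=T, B7=F, B8=S, B8=E, B9=T, B9=F
uncovered (2 of 18): B5=F, B6=F

Answer: 2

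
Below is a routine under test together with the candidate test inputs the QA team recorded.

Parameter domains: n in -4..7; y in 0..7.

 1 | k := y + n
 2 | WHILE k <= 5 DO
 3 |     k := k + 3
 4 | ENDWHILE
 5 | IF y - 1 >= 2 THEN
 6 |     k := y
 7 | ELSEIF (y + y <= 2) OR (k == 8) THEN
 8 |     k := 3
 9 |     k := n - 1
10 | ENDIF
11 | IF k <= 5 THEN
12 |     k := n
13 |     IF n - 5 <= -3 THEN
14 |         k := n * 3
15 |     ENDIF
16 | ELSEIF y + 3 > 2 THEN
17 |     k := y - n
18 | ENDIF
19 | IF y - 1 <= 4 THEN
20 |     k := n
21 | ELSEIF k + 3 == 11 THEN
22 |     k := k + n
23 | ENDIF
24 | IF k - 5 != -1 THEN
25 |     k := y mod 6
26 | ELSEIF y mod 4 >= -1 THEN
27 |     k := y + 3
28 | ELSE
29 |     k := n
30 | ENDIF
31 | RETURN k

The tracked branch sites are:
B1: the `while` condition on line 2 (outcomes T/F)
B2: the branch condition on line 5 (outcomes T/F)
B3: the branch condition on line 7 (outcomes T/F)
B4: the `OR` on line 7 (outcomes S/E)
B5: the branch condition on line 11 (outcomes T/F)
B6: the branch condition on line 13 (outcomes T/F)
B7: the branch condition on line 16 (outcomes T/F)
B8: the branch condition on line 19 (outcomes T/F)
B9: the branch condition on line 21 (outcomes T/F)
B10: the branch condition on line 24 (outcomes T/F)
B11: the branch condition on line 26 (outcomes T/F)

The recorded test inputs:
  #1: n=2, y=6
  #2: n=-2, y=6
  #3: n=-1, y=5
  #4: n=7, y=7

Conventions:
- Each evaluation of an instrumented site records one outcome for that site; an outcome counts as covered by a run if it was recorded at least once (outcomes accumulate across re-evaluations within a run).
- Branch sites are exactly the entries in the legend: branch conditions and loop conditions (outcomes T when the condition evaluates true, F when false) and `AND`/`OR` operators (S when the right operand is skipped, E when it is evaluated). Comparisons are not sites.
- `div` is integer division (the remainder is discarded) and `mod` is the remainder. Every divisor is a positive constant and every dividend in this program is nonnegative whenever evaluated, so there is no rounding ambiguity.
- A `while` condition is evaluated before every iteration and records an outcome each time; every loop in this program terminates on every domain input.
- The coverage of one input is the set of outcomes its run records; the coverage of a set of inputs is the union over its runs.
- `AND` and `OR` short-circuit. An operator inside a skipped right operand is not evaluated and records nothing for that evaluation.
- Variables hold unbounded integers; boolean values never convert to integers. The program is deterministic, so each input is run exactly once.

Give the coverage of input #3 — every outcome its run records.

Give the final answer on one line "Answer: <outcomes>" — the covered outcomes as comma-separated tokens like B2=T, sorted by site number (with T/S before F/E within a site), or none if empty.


Event log for input #3 (n=-1, y=5):
  B1->T, B1->F, B2->T, B5->T, B6->T, B8->T, B10->T
distinct outcomes covered: B1=T, B1=F, B2=T, B5=T, B6=T, B8=T, B10=T
Answer: B1=T, B1=F, B2=T, B5=T, B6=T, B8=T, B10=T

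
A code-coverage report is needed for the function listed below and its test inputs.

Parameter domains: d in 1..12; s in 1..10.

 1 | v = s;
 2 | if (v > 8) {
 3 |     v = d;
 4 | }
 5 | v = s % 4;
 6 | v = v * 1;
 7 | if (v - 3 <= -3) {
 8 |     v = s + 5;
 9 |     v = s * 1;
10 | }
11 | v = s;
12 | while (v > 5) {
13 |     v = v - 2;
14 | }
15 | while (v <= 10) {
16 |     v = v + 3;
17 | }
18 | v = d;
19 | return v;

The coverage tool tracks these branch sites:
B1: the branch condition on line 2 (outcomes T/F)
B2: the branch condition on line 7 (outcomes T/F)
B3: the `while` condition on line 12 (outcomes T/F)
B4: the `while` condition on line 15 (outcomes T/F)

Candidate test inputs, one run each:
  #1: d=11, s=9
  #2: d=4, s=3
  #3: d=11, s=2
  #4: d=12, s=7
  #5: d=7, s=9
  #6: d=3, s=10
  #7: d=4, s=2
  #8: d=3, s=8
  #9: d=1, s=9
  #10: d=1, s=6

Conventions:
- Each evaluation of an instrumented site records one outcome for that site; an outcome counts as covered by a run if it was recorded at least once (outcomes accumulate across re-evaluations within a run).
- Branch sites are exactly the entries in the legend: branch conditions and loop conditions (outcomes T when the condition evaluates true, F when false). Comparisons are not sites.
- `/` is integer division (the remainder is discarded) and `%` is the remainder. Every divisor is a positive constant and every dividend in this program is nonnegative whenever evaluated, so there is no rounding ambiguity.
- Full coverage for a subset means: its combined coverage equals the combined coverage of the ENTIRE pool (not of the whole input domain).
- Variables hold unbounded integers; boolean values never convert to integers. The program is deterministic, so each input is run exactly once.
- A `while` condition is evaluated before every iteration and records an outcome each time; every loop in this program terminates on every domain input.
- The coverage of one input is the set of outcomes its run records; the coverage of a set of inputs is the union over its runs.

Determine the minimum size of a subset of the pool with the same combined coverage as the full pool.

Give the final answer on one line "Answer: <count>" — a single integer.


test 1 (d=11, s=9) fires B1->T, B2->F, B3->T, B3->T, B3->F, B4->T, B4->T, B4->F; hits B1=T, B2=F, B3=T, B3=F, B4=T, B4=F
test 2 (d=4, s=3) fires B1->F, B2->F, B3->F, B4->T, B4->T, B4->T, B4->F; hits B1=F, B2=F, B3=F, B4=T, B4=F
test 3 (d=11, s=2) fires B1->F, B2->F, B3->F, B4->T, B4->T, B4->T, B4->F; hits B1=F, B2=F, B3=F, B4=T, B4=F
test 4 (d=12, s=7) fires B1->F, B2->F, B3->T, B3->F, B4->T, B4->T, B4->F; hits B1=F, B2=F, B3=T, B3=F, B4=T, B4=F
test 5 (d=7, s=9) fires B1->T, B2->F, B3->T, B3->T, B3->F, B4->T, B4->T, B4->F; hits B1=T, B2=F, B3=T, B3=F, B4=T, B4=F
test 6 (d=3, s=10) fires B1->T, B2->F, B3->T, B3->T, B3->T, B3->F, B4->T, B4->T, B4->T, B4->F; hits B1=T, B2=F, B3=T, B3=F, B4=T, B4=F
test 7 (d=4, s=2) fires B1->F, B2->F, B3->F, B4->T, B4->T, B4->T, B4->F; hits B1=F, B2=F, B3=F, B4=T, B4=F
test 8 (d=3, s=8) fires B1->F, B2->T, B3->T, B3->T, B3->F, B4->T, B4->T, B4->T, B4->F; hits B1=F, B2=T, B3=T, B3=F, B4=T, B4=F
test 9 (d=1, s=9) fires B1->T, B2->F, B3->T, B3->T, B3->F, B4->T, B4->T, B4->F; hits B1=T, B2=F, B3=T, B3=F, B4=T, B4=F
test 10 (d=1, s=6) fires B1->F, B2->F, B3->T, B3->F, B4->T, B4->T, B4->T, B4->F; hits B1=F, B2=F, B3=T, B3=F, B4=T, B4=F
pool-wide coverage (8 outcomes): B1=T, B1=F, B2=T, B2=F, B3=T, B3=F, B4=T, B4=F
no size-1 subset reaches all 8 outcomes (best union: 6/8)
size 2: inputs {1, 8} cover all 8 outcomes, and no lexicographically smaller subset of this size does
Answer: 2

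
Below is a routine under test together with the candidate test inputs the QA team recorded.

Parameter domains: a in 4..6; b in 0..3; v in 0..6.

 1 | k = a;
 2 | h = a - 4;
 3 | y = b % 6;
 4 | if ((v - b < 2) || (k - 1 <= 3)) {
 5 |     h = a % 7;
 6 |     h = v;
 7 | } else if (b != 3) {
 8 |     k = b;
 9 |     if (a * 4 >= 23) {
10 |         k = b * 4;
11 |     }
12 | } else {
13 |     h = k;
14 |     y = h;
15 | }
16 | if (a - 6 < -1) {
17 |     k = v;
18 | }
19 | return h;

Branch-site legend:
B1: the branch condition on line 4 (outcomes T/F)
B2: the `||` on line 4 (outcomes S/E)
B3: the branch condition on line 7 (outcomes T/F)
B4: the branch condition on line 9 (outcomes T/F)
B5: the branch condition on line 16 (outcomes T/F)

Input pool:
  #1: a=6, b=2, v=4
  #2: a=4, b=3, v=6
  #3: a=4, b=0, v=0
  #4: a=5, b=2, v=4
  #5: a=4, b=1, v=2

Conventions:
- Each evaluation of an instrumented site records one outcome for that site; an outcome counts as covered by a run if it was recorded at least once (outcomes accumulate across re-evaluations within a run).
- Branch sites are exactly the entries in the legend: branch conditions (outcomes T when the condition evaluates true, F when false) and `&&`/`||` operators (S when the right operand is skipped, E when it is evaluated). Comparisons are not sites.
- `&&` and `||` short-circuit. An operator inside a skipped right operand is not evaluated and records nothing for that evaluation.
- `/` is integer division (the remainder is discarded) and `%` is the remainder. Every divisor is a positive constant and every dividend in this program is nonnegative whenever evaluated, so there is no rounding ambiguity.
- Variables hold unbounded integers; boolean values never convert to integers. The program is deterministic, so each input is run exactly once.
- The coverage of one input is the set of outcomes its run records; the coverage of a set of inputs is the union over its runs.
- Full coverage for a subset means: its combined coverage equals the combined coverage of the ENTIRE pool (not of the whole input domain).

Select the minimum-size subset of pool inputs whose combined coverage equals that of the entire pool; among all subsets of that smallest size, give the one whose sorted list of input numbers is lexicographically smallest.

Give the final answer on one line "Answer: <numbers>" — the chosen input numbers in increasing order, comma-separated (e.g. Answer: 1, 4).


run #1 (a=6, b=2, v=4) runs B2->E, B1->F, B3->T, B4->T, B5->F; records B1=F, B2=E, B3=T, B4=T, B5=F
run #2 (a=4, b=3, v=6) runs B2->E, B1->T, B5->T; records B1=T, B2=E, B5=T
run #3 (a=4, b=0, v=0) runs B2->S, B1->T, B5->T; records B1=T, B2=S, B5=T
run #4 (a=5, b=2, v=4) runs B2->E, B1->F, B3->T, B4->F, B5->F; records B1=F, B2=E, B3=T, B4=F, B5=F
run #5 (a=4, b=1, v=2) runs B2->S, B1->T, B5->T; records B1=T, B2=S, B5=T
the full pool covers 9 outcomes: B1=T, B1=F, B2=S, B2=E, B3=T, B4=T, B4=F, B5=T, B5=F
every size-1 subset falls short of the 9 outcomes (best: 5/9)
every size-2 subset falls short of the 9 outcomes (best: 8/9)
size 3: inputs {1, 3, 4} cover all 9 outcomes, and no lexicographically smaller subset of this size does
Answer: 1, 3, 4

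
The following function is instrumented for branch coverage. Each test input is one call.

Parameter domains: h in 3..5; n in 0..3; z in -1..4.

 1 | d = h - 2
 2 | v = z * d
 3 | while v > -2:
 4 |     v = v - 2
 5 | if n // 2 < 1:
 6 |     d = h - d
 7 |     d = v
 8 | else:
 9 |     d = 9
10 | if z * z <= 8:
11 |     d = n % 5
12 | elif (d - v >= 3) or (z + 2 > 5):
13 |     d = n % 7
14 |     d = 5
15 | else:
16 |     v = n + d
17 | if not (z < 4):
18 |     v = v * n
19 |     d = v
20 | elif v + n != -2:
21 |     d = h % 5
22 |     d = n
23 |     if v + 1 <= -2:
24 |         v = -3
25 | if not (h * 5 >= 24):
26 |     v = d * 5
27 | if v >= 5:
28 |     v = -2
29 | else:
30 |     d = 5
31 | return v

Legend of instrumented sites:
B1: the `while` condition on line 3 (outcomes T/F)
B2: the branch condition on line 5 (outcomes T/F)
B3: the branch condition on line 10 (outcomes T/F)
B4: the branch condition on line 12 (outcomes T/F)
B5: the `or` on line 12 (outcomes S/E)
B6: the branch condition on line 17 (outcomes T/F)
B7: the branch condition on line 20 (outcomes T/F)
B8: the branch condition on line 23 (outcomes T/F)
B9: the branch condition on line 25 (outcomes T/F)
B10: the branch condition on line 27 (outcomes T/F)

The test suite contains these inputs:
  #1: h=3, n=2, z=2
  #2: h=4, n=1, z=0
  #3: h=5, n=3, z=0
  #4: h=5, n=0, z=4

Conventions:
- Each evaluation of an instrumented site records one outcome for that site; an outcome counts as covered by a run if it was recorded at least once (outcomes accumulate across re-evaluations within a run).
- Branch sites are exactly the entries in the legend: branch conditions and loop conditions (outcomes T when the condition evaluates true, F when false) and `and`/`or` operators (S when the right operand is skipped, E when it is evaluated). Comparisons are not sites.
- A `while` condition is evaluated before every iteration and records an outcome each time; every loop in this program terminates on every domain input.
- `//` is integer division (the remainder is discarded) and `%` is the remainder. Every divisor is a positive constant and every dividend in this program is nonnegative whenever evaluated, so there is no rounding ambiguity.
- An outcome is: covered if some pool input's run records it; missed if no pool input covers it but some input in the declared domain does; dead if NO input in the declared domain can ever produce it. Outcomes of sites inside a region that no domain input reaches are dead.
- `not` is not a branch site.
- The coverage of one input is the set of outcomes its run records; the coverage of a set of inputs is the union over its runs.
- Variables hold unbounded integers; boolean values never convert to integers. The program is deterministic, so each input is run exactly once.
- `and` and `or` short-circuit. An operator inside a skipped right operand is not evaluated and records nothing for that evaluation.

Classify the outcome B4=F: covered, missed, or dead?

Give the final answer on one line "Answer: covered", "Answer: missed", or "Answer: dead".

no pool input records B4=F
but domain input (h=3, n=0, z=3) does record it -> reachable, so missed

Answer: missed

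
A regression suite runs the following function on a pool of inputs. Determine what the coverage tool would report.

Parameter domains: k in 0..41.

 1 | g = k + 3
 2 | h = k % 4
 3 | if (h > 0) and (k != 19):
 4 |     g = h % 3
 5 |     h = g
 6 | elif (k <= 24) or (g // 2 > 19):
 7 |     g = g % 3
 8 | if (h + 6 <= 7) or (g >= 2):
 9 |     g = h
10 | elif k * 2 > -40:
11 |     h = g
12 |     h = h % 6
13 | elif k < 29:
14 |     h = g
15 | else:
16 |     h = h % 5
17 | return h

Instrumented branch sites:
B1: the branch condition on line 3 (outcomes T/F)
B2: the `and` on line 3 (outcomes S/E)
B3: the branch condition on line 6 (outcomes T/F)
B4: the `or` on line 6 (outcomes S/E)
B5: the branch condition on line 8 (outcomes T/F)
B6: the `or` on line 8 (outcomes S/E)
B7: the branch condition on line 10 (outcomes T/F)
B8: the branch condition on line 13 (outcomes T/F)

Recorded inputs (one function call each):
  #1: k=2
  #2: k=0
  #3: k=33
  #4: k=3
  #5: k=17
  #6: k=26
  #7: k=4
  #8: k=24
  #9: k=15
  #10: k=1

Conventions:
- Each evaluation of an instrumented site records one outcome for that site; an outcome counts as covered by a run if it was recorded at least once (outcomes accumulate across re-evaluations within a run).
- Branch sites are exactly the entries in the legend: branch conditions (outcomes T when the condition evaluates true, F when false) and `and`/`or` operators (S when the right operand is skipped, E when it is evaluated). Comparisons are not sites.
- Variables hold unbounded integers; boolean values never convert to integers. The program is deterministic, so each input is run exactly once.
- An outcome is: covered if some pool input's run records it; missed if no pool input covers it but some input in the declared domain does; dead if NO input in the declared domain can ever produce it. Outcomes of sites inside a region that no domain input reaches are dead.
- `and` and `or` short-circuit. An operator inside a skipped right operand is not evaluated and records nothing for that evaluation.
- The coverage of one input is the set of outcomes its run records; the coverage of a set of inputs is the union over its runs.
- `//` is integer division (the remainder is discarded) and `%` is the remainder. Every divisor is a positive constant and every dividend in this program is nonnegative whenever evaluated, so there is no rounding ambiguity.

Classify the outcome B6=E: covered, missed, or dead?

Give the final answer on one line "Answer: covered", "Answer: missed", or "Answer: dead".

B6=E is recorded by pool input(s) 1, 6 -> covered

Answer: covered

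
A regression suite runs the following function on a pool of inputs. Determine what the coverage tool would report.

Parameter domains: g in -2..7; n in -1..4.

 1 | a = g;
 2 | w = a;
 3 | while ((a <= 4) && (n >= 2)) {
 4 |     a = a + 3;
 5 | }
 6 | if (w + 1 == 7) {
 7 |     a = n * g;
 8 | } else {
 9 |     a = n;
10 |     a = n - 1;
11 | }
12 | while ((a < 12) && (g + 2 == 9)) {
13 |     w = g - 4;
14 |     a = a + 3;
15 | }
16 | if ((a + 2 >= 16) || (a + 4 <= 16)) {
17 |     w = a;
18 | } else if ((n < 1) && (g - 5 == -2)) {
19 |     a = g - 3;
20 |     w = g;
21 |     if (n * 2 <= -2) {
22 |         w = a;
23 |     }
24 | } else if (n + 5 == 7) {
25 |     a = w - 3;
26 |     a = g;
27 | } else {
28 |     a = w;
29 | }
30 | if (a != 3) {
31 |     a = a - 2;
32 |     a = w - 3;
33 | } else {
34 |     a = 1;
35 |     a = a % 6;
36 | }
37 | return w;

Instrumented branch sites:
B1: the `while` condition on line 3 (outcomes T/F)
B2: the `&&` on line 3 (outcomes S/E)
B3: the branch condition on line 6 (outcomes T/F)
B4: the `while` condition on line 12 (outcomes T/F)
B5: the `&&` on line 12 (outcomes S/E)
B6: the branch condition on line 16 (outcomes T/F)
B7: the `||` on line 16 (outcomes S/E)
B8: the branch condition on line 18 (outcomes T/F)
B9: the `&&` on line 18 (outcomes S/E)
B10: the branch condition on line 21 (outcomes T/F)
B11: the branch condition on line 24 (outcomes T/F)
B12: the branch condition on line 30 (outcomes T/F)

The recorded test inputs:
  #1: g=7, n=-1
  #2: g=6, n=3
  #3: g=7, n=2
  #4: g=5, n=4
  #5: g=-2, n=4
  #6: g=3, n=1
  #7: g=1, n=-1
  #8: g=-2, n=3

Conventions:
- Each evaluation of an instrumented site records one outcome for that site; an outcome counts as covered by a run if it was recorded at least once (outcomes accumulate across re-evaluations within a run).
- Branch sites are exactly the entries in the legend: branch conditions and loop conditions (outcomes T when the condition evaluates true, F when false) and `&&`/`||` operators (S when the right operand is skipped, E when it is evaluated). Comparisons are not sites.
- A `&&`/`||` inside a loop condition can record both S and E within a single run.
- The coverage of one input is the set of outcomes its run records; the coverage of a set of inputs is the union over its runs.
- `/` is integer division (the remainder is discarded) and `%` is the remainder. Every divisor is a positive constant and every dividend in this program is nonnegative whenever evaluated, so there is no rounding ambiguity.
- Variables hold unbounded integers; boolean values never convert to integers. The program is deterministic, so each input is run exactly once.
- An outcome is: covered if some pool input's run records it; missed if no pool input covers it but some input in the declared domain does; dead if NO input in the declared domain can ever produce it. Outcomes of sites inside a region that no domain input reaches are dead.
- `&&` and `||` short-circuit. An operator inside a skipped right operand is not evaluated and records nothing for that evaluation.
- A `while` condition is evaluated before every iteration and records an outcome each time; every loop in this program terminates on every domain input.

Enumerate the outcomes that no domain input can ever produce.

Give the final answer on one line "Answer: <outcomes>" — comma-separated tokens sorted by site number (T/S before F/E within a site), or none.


exhaustive pass over the 60-input domain:
  B8=T: no domain input ever produces it -> dead
  B10=T: no domain input ever produces it -> dead
  B10=F: no domain input ever produces it -> dead
  reachable outcomes have witnesses, e.g. B1=T (e.g. g=-2, n=2), B1=F (e.g. g=-2, n=-1), B2=S (e.g. g=-2, n=2), B2=E (e.g. g=-2, n=-1)
Answer: B8=T, B10=T, B10=F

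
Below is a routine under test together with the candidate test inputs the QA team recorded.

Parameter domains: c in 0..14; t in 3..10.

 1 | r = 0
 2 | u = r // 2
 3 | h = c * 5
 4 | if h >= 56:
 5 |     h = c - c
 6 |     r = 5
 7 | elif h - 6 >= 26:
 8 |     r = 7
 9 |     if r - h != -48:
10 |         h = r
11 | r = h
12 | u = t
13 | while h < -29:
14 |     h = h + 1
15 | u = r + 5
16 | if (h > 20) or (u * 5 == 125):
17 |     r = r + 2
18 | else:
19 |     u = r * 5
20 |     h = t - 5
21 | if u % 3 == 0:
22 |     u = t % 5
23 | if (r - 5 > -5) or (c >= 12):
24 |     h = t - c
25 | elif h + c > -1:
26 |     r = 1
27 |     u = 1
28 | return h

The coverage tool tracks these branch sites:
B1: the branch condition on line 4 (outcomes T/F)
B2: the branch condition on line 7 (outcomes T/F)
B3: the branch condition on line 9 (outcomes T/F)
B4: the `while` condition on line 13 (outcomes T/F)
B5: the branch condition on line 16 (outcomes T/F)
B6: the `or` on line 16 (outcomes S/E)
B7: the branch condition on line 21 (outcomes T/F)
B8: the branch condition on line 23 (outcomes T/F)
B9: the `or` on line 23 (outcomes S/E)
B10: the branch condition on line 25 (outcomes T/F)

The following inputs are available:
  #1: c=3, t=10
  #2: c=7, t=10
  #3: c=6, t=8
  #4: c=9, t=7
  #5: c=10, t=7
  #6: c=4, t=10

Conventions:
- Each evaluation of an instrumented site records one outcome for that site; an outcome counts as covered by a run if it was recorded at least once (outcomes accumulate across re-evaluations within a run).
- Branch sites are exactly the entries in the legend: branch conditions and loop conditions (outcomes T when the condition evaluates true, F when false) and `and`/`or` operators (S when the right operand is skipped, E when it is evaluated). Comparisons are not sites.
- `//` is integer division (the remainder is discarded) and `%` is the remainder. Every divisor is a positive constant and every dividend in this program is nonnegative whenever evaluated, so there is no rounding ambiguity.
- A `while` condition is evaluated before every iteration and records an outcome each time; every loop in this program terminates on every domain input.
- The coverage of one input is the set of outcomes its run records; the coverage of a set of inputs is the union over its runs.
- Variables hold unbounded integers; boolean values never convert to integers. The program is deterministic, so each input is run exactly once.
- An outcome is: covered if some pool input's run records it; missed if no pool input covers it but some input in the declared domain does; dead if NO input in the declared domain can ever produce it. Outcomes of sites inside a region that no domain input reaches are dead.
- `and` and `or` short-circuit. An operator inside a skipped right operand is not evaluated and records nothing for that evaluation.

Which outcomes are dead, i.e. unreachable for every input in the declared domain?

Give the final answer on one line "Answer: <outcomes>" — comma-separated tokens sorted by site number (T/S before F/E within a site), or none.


exhaustive pass over the 120-input domain:
  B4=T: no domain input ever produces it -> dead
  reachable outcomes have witnesses, e.g. B1=T (e.g. c=12, t=3), B1=F (e.g. c=0, t=3), B2=T (e.g. c=7, t=3), B2=F (e.g. c=0, t=3)
Answer: B4=T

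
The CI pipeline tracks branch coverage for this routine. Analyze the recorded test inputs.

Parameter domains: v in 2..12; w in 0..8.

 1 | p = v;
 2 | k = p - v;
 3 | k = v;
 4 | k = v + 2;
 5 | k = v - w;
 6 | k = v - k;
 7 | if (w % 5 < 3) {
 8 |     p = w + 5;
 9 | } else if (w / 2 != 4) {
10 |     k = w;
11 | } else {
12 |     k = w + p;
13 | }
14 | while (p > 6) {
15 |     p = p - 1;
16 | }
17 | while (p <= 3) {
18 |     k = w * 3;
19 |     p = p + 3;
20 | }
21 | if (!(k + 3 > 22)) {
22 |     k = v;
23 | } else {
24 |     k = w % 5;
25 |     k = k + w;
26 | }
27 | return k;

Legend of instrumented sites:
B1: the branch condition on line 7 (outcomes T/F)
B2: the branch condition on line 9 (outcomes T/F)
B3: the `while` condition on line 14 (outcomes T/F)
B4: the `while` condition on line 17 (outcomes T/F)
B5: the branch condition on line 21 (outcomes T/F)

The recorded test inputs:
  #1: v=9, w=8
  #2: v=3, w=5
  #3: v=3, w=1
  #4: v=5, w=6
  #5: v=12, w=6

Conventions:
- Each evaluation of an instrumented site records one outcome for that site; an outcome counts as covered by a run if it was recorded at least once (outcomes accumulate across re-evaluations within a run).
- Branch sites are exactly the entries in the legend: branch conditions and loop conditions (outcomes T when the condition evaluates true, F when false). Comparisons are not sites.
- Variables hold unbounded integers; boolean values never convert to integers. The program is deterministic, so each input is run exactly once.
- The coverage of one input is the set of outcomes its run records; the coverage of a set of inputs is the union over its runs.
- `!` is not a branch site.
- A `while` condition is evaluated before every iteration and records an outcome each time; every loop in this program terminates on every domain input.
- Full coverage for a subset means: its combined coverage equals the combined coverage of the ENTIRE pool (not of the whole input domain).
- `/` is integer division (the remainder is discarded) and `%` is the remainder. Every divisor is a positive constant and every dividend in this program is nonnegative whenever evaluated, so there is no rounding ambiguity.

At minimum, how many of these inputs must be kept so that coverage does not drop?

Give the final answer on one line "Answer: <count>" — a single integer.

#1 (v=9, w=8) -> B1->F, B2->F, B3->T, B3->T, B3->T, B3->F, B4->F, B5->T; covered: B1=F, B2=F, B3=T, B3=F, B4=F, B5=T
#2 (v=3, w=5) -> B1->T, B3->T, B3->T, B3->T, B3->T, B3->F, B4->F, B5->T; covered: B1=T, B3=T, B3=F, B4=F, B5=T
#3 (v=3, w=1) -> B1->T, B3->F, B4->F, B5->T; covered: B1=T, B3=F, B4=F, B5=T
#4 (v=5, w=6) -> B1->T, B3->T, B3->T, B3->T, B3->T, B3->T, B3->F, B4->F, B5->T; covered: B1=T, B3=T, B3=F, B4=F, B5=T
#5 (v=12, w=6) -> B1->T, B3->T, B3->T, B3->T, B3->T, B3->T, B3->F, B4->F, B5->T; covered: B1=T, B3=T, B3=F, B4=F, B5=T
together the pool reaches 7 outcomes: B1=T, B1=F, B2=F, B3=T, B3=F, B4=F, B5=T
no size-1 subset reaches all 7 outcomes (best union: 6/7)
inputs {1, 2} (size 2) cover everything; no size-2 subset with a lexicographically smaller index list covers all 7

Answer: 2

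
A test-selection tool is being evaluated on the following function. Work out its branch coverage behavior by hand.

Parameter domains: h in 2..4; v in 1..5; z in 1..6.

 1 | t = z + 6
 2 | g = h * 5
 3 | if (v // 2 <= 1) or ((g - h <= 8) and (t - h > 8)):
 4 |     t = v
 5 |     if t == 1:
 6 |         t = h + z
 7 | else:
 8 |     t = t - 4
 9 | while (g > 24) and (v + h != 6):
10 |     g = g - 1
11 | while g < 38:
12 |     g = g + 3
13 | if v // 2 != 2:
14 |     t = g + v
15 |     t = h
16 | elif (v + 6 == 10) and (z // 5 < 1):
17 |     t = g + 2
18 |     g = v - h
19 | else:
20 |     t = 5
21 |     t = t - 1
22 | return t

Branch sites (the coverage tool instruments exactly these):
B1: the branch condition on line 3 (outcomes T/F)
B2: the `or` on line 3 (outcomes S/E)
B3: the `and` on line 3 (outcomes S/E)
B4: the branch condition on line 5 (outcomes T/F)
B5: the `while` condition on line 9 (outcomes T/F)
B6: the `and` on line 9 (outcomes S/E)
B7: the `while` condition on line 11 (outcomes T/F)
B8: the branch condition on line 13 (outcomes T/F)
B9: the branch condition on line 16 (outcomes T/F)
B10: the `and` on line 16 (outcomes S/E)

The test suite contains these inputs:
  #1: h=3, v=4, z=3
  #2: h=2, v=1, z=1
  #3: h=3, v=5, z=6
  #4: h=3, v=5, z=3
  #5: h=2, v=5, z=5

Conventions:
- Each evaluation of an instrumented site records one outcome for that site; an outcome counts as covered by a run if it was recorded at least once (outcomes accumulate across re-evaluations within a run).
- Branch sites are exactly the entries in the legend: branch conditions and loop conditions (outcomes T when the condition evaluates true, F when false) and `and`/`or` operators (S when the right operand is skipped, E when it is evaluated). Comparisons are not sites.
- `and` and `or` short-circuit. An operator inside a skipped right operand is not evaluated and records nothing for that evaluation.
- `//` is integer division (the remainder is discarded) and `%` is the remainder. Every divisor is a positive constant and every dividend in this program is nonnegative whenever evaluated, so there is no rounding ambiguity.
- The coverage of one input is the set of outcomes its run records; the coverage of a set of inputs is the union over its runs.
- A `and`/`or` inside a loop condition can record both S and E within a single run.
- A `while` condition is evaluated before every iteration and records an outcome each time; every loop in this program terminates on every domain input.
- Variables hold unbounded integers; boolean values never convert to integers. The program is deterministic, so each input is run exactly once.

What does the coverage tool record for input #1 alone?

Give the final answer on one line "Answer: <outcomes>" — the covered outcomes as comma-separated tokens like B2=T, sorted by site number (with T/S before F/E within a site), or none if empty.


Simulating input #1 (h=3, v=4, z=3) step by step:
  B2->E, B3->S, B1->F, B6->S, B5->F, B7->T, B7->T, B7->T, B7->T, B7->T
  B7->T, B7->T, B7->T, B7->F, B8->F, B10->E, B9->T
as a set, this run covers: B1=F, B2=E, B3=S, B5=F, B6=S, B7=T, B7=F, B8=F, B9=T, B10=E
Answer: B1=F, B2=E, B3=S, B5=F, B6=S, B7=T, B7=F, B8=F, B9=T, B10=E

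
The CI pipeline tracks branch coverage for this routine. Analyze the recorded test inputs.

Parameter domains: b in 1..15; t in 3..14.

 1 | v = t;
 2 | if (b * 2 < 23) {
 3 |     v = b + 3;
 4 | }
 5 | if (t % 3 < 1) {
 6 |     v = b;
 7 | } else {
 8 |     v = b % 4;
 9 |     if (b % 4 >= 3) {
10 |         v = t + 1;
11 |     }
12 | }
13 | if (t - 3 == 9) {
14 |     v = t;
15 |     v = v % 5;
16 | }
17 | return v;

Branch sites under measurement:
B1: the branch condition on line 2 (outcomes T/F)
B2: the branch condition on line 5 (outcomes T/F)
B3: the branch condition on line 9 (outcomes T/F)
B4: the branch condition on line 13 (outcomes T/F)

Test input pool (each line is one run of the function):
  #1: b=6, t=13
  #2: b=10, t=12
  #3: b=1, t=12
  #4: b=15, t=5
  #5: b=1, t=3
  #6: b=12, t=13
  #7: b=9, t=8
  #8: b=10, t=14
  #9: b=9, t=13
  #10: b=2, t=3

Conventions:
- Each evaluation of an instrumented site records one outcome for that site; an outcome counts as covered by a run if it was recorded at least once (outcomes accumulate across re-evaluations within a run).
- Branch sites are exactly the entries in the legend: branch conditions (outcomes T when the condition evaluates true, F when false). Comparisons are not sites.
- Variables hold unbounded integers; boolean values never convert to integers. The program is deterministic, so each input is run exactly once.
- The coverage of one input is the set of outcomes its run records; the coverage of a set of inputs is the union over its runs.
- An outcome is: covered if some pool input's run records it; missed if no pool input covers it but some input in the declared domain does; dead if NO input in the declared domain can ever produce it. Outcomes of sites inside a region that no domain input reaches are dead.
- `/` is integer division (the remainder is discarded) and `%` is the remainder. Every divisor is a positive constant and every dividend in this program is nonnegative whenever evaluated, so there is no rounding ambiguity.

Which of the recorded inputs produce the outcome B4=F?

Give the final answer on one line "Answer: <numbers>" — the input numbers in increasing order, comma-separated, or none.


input #1 (b=6, t=13): records B4=F
input #2 (b=10, t=12): does not record B4=F
input #3 (b=1, t=12): does not record B4=F
input #4 (b=15, t=5): records B4=F
input #5 (b=1, t=3): records B4=F
input #6 (b=12, t=13): records B4=F
input #7 (b=9, t=8): records B4=F
input #8 (b=10, t=14): records B4=F
input #9 (b=9, t=13): records B4=F
input #10 (b=2, t=3): records B4=F
Answer: 1, 4, 5, 6, 7, 8, 9, 10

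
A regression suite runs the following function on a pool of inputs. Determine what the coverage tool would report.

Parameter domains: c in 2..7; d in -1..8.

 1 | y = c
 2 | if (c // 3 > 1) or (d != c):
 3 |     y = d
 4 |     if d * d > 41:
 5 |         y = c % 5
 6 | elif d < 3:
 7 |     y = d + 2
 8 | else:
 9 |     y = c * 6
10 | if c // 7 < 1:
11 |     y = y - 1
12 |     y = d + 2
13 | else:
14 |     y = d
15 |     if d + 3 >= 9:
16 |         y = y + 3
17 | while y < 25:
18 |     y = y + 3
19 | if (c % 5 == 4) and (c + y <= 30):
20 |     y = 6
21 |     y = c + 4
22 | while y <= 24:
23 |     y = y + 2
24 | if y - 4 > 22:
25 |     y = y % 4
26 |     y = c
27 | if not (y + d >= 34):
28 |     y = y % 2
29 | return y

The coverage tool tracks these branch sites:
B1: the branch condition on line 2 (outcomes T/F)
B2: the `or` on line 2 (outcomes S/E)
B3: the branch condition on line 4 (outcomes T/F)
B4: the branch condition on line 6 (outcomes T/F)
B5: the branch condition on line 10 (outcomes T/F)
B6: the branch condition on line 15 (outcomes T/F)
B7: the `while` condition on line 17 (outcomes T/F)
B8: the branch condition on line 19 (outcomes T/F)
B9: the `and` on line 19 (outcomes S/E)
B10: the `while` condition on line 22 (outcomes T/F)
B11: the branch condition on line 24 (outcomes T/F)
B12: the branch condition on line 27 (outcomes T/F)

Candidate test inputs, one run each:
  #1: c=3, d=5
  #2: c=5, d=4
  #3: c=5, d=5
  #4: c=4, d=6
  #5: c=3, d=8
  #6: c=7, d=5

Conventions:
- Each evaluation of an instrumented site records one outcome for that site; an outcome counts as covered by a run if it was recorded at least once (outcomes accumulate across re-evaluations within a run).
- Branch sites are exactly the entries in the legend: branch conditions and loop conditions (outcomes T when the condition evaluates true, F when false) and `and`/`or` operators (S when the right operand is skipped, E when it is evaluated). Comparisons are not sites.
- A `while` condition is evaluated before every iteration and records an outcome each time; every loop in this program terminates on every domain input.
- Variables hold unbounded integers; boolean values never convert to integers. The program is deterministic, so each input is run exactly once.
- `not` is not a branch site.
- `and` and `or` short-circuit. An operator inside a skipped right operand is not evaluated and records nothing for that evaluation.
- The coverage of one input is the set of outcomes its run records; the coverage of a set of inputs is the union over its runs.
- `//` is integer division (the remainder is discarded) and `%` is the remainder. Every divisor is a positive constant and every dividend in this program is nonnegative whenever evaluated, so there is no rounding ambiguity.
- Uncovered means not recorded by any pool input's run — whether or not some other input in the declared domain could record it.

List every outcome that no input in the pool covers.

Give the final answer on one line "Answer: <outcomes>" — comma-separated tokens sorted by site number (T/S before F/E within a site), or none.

input #1, c=3, d=5: events B2->E, B1->T, B3->F, B5->T, B7->T, B7->T, B7->T, B7->T, B7->T, B7->T, B7->F, B9->S, B8->F, B10->F, ...; outcomes B1=T, B2=E, B3=F, B5=T, B7=T, B7=F, B8=F, B9=S, B10=F, B11=F, B12=T
input #2, c=5, d=4: events B2->E, B1->T, B3->F, B5->T, B7->T, B7->T, B7->T, B7->T, B7->T, B7->T, B7->T, B7->F, B9->S, B8->F, ...; outcomes B1=T, B2=E, B3=F, B5=T, B7=T, B7=F, B8=F, B9=S, B10=F, B11=T, B12=T
input #3, c=5, d=5: events B2->E, B1->F, B4->F, B5->T, B7->T, B7->T, B7->T, B7->T, B7->T, B7->T, B7->F, B9->S, B8->F, B10->F, ...; outcomes B1=F, B2=E, B4=F, B5=T, B7=T, B7=F, B8=F, B9=S, B10=F, B11=F, B12=T
input #4, c=4, d=6: events B2->E, B1->T, B3->F, B5->T, B7->T, B7->T, B7->T, B7->T, B7->T, B7->T, B7->F, B9->E, B8->T, B10->T, ...; outcomes B1=T, B2=E, B3=F, B5=T, B7=T, B7=F, B8=T, B9=E, B10=T, B10=F, B11=F, B12=T
input #5, c=3, d=8: events B2->E, B1->T, B3->T, B5->T, B7->T, B7->T, B7->T, B7->T, B7->T, B7->F, B9->S, B8->F, B10->F, B11->F, ...; outcomes B1=T, B2=E, B3=T, B5=T, B7=T, B7=F, B8=F, B9=S, B10=F, B11=F, B12=T
input #6, c=7, d=5: events B2->S, B1->T, B3->F, B5->F, B6->F, B7->T, B7->T, B7->T, B7->T, B7->T, B7->T, B7->T, B7->F, B9->S, ...; outcomes B1=T, B2=S, B3=F, B5=F, B6=F, B7=T, B7=F, B8=F, B9=S, B10=F, B11=F, B12=T
union over the pool: B1=T, B1=F, B2=S, B2=E, B3=T, B3=F, B4=F, B5=T, B5=F, B6=F, B7=T, B7=F, B8=T, B8=F, B9=S, B9=E, B10=T, B10=F, B11=T, B11=F, B12=T
uncovered (3 of 24): B4=T, B6=T, B12=F

Answer: B4=T, B6=T, B12=F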